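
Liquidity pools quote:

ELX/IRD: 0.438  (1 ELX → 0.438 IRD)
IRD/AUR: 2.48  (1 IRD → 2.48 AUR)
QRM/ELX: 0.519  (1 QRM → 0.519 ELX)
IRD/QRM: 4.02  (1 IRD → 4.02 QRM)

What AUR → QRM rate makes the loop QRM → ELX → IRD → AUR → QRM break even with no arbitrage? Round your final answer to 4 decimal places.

Known legs of the cycle: 0.519 × 0.438 × 2.48 = 0.56375856
For no arbitrage the full-cycle product must be 1, so the missing rate is 1 / 0.56375856 ≈ 1.773809.

1.7738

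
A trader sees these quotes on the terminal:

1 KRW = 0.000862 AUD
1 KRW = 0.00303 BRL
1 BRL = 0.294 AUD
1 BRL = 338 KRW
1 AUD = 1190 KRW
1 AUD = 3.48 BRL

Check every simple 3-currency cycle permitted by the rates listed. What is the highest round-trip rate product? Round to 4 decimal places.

KRW→BRL→AUD→KRW: 0.00303 × 0.294 × 1190 = 1.06008
KRW→AUD→BRL→KRW: 0.000862 × 3.48 × 338 = 1.01392
Maximum is KRW→BRL→AUD→KRW at 1.0601; arbitrage exists.

1.0601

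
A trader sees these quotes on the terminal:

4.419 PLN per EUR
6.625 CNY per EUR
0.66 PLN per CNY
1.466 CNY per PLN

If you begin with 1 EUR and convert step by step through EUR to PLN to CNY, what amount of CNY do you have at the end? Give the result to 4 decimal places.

1 EUR × 4.419 = 4.419 PLN
4.419 PLN × 1.466 = 6.478254 CNY

6.4783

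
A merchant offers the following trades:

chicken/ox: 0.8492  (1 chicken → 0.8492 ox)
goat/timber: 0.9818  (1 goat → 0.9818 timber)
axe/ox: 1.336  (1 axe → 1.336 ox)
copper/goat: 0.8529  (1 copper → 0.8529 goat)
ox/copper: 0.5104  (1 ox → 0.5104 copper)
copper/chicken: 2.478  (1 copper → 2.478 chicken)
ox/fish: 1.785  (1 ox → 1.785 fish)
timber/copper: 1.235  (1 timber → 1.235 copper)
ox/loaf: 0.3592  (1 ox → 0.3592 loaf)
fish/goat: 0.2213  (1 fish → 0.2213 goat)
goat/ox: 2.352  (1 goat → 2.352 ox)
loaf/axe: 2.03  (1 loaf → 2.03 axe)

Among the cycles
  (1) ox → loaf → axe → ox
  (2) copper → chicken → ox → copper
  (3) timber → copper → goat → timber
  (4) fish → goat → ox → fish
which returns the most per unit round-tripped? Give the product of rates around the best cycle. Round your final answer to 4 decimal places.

1.0740

(1) 0.3592 × 2.03 × 1.336 = 0.97418
(2) 2.478 × 0.8492 × 0.5104 = 1.07404
(3) 1.235 × 0.8529 × 0.9818 = 1.03416
(4) 0.2213 × 2.352 × 1.785 = 0.92909
Highest is cycle (2) at 1.0740 (>1, arbitrage).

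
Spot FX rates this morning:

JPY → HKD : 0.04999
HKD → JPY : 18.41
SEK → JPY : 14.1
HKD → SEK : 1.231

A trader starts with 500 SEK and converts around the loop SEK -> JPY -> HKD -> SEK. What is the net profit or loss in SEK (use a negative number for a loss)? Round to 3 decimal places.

500 SEK × 14.1 = 7050 JPY
7050 JPY × 0.04999 = 352.4295 HKD
352.4295 HKD × 1.231 = 433.8407145 SEK
Net change: 433.8407145 − 500 = -66.1592855 SEK

-66.159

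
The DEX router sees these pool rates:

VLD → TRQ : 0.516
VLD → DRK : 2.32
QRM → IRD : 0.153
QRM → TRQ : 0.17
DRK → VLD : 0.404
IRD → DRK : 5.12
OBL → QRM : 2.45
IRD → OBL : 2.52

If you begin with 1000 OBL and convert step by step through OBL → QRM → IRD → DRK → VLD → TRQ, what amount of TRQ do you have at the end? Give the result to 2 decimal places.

400.09

1000 OBL × 2.45 = 2450 QRM
2450 QRM × 0.153 = 374.85 IRD
374.85 IRD × 5.12 = 1919.232 DRK
1919.232 DRK × 0.404 = 775.369728 VLD
775.369728 VLD × 0.516 = 400.090779648 TRQ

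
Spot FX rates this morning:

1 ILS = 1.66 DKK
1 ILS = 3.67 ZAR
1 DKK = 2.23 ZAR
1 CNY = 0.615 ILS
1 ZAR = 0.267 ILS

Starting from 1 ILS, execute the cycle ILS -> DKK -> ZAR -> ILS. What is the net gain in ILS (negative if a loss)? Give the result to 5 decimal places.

1 ILS × 1.66 = 1.66 DKK
1.66 DKK × 2.23 = 3.7018 ZAR
3.7018 ZAR × 0.267 = 0.9883806 ILS
Net change: 0.9883806 − 1 = -0.0116194 ILS

-0.01162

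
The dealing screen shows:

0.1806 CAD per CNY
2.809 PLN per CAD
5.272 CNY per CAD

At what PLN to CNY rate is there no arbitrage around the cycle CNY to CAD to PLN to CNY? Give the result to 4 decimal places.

Known legs of the cycle: 0.1806 × 2.809 = 0.5073054
For no arbitrage the full-cycle product must be 1, so the missing rate is 1 / 0.5073054 ≈ 1.971199.

1.9712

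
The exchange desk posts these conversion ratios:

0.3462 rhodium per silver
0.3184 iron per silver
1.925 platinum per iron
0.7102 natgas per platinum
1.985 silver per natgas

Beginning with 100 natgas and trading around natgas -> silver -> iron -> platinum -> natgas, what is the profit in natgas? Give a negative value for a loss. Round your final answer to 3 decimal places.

100 natgas × 1.985 = 198.5 silver
198.5 silver × 0.3184 = 63.2024 iron
63.2024 iron × 1.925 = 121.66462 platinum
121.66462 platinum × 0.7102 = 86.406213124 natgas
Net change: 86.406213124 − 100 = -13.593786876 natgas

-13.594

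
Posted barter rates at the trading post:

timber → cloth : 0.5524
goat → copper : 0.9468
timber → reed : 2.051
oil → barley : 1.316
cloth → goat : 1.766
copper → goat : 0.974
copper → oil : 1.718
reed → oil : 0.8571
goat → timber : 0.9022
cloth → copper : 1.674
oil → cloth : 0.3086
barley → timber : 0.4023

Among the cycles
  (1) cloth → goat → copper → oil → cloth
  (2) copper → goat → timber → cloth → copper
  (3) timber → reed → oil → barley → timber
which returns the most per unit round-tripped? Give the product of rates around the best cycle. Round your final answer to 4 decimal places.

0.9307

(1) 1.766 × 0.9468 × 1.718 × 0.3086 = 0.88648
(2) 0.974 × 0.9022 × 0.5524 × 1.674 = 0.81259
(3) 2.051 × 0.8571 × 1.316 × 0.4023 = 0.93069
Highest is cycle (3) at 0.9307 (≤1, no arbitrage).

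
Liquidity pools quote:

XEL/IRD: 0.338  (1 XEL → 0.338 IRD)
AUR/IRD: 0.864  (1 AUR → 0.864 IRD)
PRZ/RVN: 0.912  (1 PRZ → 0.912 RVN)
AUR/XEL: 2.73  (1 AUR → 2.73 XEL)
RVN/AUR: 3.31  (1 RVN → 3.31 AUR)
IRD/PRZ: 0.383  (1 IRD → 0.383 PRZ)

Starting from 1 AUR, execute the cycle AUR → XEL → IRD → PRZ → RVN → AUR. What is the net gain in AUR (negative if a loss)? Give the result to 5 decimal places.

1 AUR × 2.73 = 2.73 XEL
2.73 XEL × 0.338 = 0.92274 IRD
0.92274 IRD × 0.383 = 0.35340942 PRZ
0.35340942 PRZ × 0.912 = 0.32230939104 RVN
0.32230939104 RVN × 3.31 = 1.0668440843424 AUR
Net change: 1.0668440843424 − 1 = 0.0668440843424 AUR

0.06684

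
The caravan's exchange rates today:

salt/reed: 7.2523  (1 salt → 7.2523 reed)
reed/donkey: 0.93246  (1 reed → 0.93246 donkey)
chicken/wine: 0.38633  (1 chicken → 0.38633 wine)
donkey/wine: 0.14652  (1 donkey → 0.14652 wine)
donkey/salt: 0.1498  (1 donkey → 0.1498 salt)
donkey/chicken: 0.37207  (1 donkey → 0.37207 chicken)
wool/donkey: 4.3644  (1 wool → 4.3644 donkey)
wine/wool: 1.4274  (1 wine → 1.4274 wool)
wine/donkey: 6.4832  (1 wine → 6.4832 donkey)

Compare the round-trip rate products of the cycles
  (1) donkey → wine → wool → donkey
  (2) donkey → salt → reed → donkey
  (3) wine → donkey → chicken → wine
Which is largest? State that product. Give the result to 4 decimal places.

1.0130

(1) 0.14652 × 1.4274 × 4.3644 = 0.91278
(2) 0.1498 × 7.2523 × 0.93246 = 1.01302
(3) 6.4832 × 0.37207 × 0.38633 = 0.93191
Highest is cycle (2) at 1.0130 (>1, arbitrage).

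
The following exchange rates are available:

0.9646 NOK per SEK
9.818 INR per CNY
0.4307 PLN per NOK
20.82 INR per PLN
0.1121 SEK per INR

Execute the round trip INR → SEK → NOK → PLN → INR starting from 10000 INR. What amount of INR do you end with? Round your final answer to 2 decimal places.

9696.35

10000 INR × 0.1121 = 1121 SEK
1121 SEK × 0.9646 = 1081.3166 NOK
1081.3166 NOK × 0.4307 = 465.72305962 PLN
465.72305962 PLN × 20.82 = 9696.3541012884 INR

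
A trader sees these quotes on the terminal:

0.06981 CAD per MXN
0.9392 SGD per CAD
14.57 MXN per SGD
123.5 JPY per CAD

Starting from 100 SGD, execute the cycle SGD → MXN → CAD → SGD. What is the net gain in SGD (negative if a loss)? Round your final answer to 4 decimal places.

100 SGD × 14.57 = 1457 MXN
1457 MXN × 0.06981 = 101.71317 CAD
101.71317 CAD × 0.9392 = 95.529009264 SGD
Net change: 95.529009264 − 100 = -4.470990736 SGD

-4.4710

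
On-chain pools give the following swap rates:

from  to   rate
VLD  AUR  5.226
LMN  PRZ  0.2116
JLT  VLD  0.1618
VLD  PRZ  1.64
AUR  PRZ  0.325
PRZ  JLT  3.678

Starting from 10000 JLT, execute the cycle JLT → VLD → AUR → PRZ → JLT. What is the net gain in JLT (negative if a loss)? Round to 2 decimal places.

107.48

10000 JLT × 0.1618 = 1618 VLD
1618 VLD × 5.226 = 8455.668 AUR
8455.668 AUR × 0.325 = 2748.0921 PRZ
2748.0921 PRZ × 3.678 = 10107.4827438 JLT
Net change: 10107.4827438 − 10000 = 107.4827438 JLT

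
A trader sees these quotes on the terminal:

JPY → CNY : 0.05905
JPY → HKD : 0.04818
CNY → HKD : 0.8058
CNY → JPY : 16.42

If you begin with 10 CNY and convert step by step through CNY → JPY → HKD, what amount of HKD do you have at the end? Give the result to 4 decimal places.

7.9112

10 CNY × 16.42 = 164.2 JPY
164.2 JPY × 0.04818 = 7.911156 HKD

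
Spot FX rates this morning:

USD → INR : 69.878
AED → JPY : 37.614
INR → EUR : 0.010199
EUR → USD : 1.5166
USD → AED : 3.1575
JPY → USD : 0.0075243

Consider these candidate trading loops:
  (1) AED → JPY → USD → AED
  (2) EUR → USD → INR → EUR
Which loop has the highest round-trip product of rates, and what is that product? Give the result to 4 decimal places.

(1) 37.614 × 0.0075243 × 3.1575 = 0.89363
(2) 1.5166 × 69.878 × 0.010199 = 1.08086
Highest is cycle (2) at 1.0809 (>1, arbitrage).

1.0809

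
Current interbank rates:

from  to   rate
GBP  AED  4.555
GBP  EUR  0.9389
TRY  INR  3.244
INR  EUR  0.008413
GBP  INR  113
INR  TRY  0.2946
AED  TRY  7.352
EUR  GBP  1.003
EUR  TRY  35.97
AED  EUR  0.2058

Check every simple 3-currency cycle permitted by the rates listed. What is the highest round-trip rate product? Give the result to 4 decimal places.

INR→EUR→TRY→INR: 0.008413 × 35.97 × 3.244 = 0.98169
INR→EUR→GBP→INR: 0.008413 × 1.003 × 113 = 0.95352
GBP→AED→EUR→GBP: 4.555 × 0.2058 × 1.003 = 0.94023
Maximum is INR→EUR→TRY→INR at 0.9817; no arbitrage — every cycle loses value.

0.9817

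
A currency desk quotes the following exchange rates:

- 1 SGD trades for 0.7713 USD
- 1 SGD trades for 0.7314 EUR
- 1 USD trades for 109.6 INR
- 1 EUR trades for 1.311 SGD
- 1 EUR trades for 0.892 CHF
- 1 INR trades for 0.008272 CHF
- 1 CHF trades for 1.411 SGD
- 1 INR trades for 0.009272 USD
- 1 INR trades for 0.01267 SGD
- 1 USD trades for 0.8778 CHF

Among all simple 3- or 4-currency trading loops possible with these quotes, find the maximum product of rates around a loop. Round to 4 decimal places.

USD→INR→SGD→USD: 109.6 × 0.01267 × 0.7713 = 1.07105
USD→INR→CHF→SGD→USD: 109.6 × 0.008272 × 1.411 × 0.7713 = 0.98667
USD→CHF→SGD→USD: 0.8778 × 1.411 × 0.7713 = 0.95531
CHF→SGD→EUR→CHF: 1.411 × 0.7314 × 0.892 = 0.92055
Maximum is USD→INR→SGD→USD at 1.0711; arbitrage exists.

1.0711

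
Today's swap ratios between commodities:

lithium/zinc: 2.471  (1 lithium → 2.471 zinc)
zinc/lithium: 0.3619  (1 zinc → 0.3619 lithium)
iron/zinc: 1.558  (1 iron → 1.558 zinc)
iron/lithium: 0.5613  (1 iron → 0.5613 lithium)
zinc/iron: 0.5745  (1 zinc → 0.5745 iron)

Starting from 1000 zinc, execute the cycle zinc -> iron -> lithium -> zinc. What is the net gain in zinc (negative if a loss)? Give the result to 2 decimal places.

-203.18

1000 zinc × 0.5745 = 574.5 iron
574.5 iron × 0.5613 = 322.46685 lithium
322.46685 lithium × 2.471 = 796.81558635 zinc
Net change: 796.81558635 − 1000 = -203.18441365 zinc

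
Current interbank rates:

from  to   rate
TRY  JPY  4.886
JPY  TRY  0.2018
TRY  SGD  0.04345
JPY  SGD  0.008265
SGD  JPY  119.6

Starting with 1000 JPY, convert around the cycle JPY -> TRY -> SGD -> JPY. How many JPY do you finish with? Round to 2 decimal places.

1048.68

1000 JPY × 0.2018 = 201.8 TRY
201.8 TRY × 0.04345 = 8.76821 SGD
8.76821 SGD × 119.6 = 1048.677916 JPY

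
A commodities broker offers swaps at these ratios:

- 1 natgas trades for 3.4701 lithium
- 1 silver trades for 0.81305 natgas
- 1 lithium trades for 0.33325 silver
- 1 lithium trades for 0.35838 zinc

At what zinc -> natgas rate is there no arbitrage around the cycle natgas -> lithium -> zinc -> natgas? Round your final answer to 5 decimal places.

0.80411

Known legs of the cycle: 3.4701 × 0.35838 = 1.243614438
For no arbitrage the full-cycle product must be 1, so the missing rate is 1 / 1.243614438 ≈ 0.8041077.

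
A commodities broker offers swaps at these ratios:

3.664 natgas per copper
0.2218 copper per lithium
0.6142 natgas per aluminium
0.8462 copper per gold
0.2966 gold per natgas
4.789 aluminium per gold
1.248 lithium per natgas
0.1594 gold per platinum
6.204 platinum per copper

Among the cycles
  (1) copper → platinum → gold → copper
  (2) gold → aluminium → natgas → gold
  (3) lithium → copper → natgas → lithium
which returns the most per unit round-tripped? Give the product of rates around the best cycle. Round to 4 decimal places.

(1) 6.204 × 0.1594 × 0.8462 = 0.83682
(2) 4.789 × 0.6142 × 0.2966 = 0.87242
(3) 0.2218 × 3.664 × 1.248 = 1.01422
Highest is cycle (3) at 1.0142 (>1, arbitrage).

1.0142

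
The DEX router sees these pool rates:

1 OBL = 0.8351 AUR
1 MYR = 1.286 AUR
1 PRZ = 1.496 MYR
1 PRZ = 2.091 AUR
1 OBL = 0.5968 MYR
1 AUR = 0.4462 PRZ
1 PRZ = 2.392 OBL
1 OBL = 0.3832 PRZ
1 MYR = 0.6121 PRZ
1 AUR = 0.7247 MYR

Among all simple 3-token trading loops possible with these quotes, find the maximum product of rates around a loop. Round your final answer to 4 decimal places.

MYR→PRZ→AUR→MYR: 0.6121 × 2.091 × 0.7247 = 0.92754
PRZ→OBL→AUR→PRZ: 2.392 × 0.8351 × 0.4462 = 0.89131
MYR→PRZ→OBL→MYR: 0.6121 × 2.392 × 0.5968 = 0.87380
MYR→AUR→PRZ→MYR: 1.286 × 0.4462 × 1.496 = 0.85842
Maximum is MYR→PRZ→AUR→MYR at 0.9275; no arbitrage — every cycle loses value.

0.9275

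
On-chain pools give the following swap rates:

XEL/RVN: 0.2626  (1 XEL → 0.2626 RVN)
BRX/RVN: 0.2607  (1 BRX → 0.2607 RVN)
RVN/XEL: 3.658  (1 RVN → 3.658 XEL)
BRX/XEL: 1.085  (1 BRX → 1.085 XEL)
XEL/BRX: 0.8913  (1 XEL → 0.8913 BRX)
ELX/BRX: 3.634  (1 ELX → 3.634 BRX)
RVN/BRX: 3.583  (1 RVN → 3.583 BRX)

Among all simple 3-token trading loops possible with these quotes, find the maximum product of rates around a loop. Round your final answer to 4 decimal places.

1.0209

RVN→BRX→XEL→RVN: 3.583 × 1.085 × 0.2626 = 1.02087
RVN→XEL→BRX→RVN: 3.658 × 0.8913 × 0.2607 = 0.84998
Maximum is RVN→BRX→XEL→RVN at 1.0209; arbitrage exists.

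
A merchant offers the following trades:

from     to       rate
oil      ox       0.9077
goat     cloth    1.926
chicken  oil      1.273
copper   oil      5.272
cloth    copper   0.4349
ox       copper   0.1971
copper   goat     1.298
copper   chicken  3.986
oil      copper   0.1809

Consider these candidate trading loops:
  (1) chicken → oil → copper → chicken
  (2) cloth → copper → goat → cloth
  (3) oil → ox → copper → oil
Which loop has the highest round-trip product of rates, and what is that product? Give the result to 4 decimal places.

1.0872

(1) 1.273 × 0.1809 × 3.986 = 0.91792
(2) 0.4349 × 1.298 × 1.926 = 1.08723
(3) 0.9077 × 0.1971 × 5.272 = 0.94320
Highest is cycle (2) at 1.0872 (>1, arbitrage).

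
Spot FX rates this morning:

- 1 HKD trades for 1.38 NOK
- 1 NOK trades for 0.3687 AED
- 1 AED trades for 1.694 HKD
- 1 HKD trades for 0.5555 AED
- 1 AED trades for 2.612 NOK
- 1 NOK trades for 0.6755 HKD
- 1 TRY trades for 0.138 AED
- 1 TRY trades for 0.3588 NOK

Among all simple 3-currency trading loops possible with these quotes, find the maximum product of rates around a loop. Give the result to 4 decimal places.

0.9801

NOK→HKD→AED→NOK: 0.6755 × 0.5555 × 2.612 = 0.98013
NOK→AED→HKD→NOK: 0.3687 × 1.694 × 1.38 = 0.86192
Maximum is NOK→HKD→AED→NOK at 0.9801; no arbitrage — every cycle loses value.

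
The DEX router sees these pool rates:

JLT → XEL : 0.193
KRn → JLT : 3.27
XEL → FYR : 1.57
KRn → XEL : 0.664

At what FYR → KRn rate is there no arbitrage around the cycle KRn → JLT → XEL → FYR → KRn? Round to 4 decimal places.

Known legs of the cycle: 3.27 × 0.193 × 1.57 = 0.9908427
For no arbitrage the full-cycle product must be 1, so the missing rate is 1 / 0.9908427 ≈ 1.009242.

1.0092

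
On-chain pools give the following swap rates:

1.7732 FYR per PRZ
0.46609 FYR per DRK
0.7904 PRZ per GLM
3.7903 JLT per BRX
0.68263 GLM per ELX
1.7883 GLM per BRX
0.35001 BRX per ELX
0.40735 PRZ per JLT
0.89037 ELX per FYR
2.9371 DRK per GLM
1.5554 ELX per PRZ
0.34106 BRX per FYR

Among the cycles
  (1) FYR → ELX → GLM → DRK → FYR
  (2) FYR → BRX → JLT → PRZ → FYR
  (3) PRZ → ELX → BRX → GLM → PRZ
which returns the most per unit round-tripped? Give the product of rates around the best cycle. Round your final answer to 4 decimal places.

(1) 0.89037 × 0.68263 × 2.9371 × 0.46609 = 0.83204
(2) 0.34106 × 3.7903 × 0.40735 × 1.7732 = 0.93375
(3) 1.5554 × 0.35001 × 1.7883 × 0.7904 = 0.76950
Highest is cycle (2) at 0.9337 (≤1, no arbitrage).

0.9337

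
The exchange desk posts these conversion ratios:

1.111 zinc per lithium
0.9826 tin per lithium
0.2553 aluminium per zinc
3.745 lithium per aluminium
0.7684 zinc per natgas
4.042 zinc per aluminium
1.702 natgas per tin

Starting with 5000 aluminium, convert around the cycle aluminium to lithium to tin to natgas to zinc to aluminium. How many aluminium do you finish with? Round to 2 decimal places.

6143.22

5000 aluminium × 3.745 = 18725 lithium
18725 lithium × 0.9826 = 18399.185 tin
18399.185 tin × 1.702 = 31315.41287 natgas
31315.41287 natgas × 0.7684 = 24062.763249308 zinc
24062.763249308 zinc × 0.2553 = 6143.2234575483324 aluminium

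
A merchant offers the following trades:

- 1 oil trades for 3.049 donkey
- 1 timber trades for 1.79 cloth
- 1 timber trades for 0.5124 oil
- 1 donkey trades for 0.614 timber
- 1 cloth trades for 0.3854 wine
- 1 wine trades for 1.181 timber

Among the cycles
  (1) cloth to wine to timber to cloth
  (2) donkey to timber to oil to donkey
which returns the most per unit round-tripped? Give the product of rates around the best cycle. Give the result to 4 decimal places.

(1) 0.3854 × 1.181 × 1.79 = 0.81473
(2) 0.614 × 0.5124 × 3.049 = 0.95926
Highest is cycle (2) at 0.9593 (≤1, no arbitrage).

0.9593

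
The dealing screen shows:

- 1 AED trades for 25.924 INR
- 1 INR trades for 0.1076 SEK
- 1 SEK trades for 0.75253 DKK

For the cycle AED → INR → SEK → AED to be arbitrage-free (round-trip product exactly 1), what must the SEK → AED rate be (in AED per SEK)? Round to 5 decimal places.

Known legs of the cycle: 25.924 × 0.1076 = 2.7894224
For no arbitrage the full-cycle product must be 1, so the missing rate is 1 / 2.7894224 ≈ 0.3584972.

0.35850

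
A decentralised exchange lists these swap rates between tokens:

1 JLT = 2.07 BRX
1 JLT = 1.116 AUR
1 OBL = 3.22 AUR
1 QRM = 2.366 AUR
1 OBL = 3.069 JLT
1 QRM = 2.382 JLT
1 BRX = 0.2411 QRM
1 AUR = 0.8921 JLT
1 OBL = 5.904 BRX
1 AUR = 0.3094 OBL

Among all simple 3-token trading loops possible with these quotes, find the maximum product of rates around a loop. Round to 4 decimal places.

1.1888

QRM→JLT→BRX→QRM: 2.382 × 2.07 × 0.2411 = 1.18880
AUR→OBL→JLT→AUR: 0.3094 × 3.069 × 1.116 = 1.05970
Maximum is QRM→JLT→BRX→QRM at 1.1888; arbitrage exists.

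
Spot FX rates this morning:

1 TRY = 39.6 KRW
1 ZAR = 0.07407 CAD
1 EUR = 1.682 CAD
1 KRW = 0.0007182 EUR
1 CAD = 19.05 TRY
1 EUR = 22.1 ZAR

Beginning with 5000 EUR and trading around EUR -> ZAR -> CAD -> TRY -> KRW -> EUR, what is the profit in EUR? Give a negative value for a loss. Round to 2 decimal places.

-565.55

5000 EUR × 22.1 = 110500 ZAR
110500 ZAR × 0.07407 = 8184.735 CAD
8184.735 CAD × 19.05 = 155919.20175 TRY
155919.20175 TRY × 39.6 = 6174400.3893 KRW
6174400.3893 KRW × 0.0007182 = 4434.45435959526 EUR
Net change: 4434.45435959526 − 5000 = -565.54564040474 EUR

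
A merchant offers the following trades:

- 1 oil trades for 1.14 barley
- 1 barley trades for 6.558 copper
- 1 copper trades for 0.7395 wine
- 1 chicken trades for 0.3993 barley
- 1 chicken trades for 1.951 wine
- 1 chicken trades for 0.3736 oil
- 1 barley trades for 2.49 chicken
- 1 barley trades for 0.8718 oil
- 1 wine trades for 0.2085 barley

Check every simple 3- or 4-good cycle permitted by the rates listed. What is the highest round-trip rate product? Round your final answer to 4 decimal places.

1.0605

chicken→oil→barley→chicken: 0.3736 × 1.14 × 2.49 = 1.06050
chicken→wine→barley→chicken: 1.951 × 0.2085 × 2.49 = 1.01289
wine→barley→copper→wine: 0.2085 × 6.558 × 0.7395 = 1.01115
Maximum is chicken→oil→barley→chicken at 1.0605; arbitrage exists.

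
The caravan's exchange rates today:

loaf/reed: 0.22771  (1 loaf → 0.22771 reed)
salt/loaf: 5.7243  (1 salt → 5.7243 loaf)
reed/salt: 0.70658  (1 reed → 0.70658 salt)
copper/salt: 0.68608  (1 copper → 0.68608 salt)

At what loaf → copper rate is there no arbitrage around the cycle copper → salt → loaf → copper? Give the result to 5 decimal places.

0.25463

Known legs of the cycle: 0.68608 × 5.7243 = 3.927327744
For no arbitrage the full-cycle product must be 1, so the missing rate is 1 / 3.927327744 ≈ 0.2546261.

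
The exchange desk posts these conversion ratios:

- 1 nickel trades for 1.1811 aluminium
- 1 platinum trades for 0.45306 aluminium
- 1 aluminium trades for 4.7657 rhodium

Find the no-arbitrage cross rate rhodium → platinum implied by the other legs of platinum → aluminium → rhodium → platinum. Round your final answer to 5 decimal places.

Known legs of the cycle: 0.45306 × 4.7657 = 2.159148042
For no arbitrage the full-cycle product must be 1, so the missing rate is 1 / 2.159148042 ≈ 0.4631456.

0.46315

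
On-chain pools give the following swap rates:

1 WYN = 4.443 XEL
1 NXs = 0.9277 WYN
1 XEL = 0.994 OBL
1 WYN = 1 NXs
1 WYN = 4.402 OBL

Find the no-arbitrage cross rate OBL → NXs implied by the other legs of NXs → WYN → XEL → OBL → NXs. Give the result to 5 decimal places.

0.24408

Known legs of the cycle: 0.9277 × 4.443 × 0.994 = 4.0970404734
For no arbitrage the full-cycle product must be 1, so the missing rate is 1 / 4.0970404734 ≈ 0.2440786.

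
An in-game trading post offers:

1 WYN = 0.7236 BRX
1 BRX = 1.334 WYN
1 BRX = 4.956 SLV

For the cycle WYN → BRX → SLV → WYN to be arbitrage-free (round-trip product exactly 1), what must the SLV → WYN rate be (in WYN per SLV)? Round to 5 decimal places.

0.27885

Known legs of the cycle: 0.7236 × 4.956 = 3.5861616
For no arbitrage the full-cycle product must be 1, so the missing rate is 1 / 3.5861616 ≈ 0.2788497.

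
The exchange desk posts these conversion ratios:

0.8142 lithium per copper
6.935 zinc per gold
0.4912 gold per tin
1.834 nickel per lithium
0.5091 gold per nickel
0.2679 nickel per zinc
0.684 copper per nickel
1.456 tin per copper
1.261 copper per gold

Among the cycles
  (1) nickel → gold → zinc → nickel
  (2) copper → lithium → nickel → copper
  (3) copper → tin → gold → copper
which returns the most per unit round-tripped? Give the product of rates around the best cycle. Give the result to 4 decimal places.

1.0214

(1) 0.5091 × 6.935 × 0.2679 = 0.94585
(2) 0.8142 × 1.834 × 0.684 = 1.02138
(3) 1.456 × 0.4912 × 1.261 = 0.90185
Highest is cycle (2) at 1.0214 (>1, arbitrage).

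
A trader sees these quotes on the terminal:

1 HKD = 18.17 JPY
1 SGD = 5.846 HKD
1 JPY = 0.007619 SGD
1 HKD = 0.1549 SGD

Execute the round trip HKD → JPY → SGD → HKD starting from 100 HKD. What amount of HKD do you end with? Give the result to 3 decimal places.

100 HKD × 18.17 = 1817 JPY
1817 JPY × 0.007619 = 13.843723 SGD
13.843723 SGD × 5.846 = 80.930404658 HKD

80.930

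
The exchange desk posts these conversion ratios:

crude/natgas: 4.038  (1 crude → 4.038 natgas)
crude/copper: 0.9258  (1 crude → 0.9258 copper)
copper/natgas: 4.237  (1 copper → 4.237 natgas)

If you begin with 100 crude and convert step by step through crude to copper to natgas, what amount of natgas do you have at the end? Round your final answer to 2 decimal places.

100 crude × 0.9258 = 92.58 copper
92.58 copper × 4.237 = 392.26146 natgas

392.26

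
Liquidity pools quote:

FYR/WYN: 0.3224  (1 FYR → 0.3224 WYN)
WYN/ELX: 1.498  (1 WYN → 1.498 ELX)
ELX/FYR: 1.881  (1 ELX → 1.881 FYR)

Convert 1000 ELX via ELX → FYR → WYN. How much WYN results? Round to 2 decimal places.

606.43

1000 ELX × 1.881 = 1881 FYR
1881 FYR × 0.3224 = 606.4344 WYN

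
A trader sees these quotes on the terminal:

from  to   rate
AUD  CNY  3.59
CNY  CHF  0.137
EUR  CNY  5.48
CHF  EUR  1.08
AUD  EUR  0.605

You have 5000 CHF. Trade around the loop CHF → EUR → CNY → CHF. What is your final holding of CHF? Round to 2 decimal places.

4054.10

5000 CHF × 1.08 = 5400 EUR
5400 EUR × 5.48 = 29592 CNY
29592 CNY × 0.137 = 4054.104 CHF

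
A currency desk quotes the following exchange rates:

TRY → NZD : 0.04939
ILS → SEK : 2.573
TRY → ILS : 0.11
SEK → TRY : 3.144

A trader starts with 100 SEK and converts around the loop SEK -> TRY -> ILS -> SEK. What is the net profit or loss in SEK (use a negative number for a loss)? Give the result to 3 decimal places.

100 SEK × 3.144 = 314.4 TRY
314.4 TRY × 0.11 = 34.584 ILS
34.584 ILS × 2.573 = 88.984632 SEK
Net change: 88.984632 − 100 = -11.015368 SEK

-11.015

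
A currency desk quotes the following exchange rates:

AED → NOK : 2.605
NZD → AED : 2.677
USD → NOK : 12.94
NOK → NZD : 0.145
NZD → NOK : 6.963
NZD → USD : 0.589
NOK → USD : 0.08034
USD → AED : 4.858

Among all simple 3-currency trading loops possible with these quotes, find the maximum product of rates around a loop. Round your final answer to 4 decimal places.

NOK→NZD→USD→NOK: 0.145 × 0.589 × 12.94 = 1.10514
NOK→USD→AED→NOK: 0.08034 × 4.858 × 2.605 = 1.01671
NOK→NZD→AED→NOK: 0.145 × 2.677 × 2.605 = 1.01117
Maximum is NOK→NZD→USD→NOK at 1.1051; arbitrage exists.

1.1051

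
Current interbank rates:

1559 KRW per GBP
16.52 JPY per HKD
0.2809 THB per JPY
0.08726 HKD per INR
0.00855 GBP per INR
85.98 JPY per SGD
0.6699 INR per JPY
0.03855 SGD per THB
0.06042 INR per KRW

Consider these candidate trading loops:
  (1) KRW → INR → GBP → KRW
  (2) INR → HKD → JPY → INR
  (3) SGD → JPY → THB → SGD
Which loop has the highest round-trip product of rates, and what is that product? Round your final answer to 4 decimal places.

(1) 0.06042 × 0.00855 × 1559 = 0.80537
(2) 0.08726 × 16.52 × 0.6699 = 0.96568
(3) 85.98 × 0.2809 × 0.03855 = 0.93105
Highest is cycle (2) at 0.9657 (≤1, no arbitrage).

0.9657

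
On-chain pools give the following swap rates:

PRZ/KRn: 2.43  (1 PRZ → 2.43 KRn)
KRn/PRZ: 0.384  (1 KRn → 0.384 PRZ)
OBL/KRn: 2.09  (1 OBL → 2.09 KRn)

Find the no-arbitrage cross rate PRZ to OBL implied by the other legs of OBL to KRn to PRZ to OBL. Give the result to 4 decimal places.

1.2460

Known legs of the cycle: 2.09 × 0.384 = 0.80256
For no arbitrage the full-cycle product must be 1, so the missing rate is 1 / 0.80256 ≈ 1.246013.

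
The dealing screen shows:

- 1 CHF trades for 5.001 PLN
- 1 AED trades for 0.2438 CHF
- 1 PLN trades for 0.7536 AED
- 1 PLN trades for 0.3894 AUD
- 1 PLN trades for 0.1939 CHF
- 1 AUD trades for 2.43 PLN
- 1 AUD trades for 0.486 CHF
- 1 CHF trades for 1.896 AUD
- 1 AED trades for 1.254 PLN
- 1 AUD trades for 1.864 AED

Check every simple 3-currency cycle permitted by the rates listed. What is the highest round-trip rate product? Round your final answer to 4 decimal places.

0.9464

AUD→CHF→PLN→AUD: 0.486 × 5.001 × 0.3894 = 0.94643
CHF→PLN→AED→CHF: 5.001 × 0.7536 × 0.2438 = 0.91882
AUD→AED→PLN→AUD: 1.864 × 1.254 × 0.3894 = 0.91021
AUD→PLN→CHF→AUD: 2.43 × 0.1939 × 1.896 = 0.89335
AUD→AED→CHF→AUD: 1.864 × 0.2438 × 1.896 = 0.86162
Maximum is AUD→CHF→PLN→AUD at 0.9464; no arbitrage — every cycle loses value.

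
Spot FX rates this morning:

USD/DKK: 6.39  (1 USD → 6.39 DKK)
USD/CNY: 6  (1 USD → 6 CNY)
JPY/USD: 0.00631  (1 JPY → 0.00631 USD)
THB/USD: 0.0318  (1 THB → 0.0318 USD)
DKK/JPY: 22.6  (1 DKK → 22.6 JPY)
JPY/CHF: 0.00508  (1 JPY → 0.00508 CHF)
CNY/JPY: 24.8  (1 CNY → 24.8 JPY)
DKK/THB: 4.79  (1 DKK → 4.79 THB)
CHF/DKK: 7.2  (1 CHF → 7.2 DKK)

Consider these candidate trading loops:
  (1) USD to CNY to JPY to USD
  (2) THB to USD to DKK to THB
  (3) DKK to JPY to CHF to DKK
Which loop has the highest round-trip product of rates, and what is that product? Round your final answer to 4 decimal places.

0.9733

(1) 6 × 24.8 × 0.00631 = 0.93893
(2) 0.0318 × 6.39 × 4.79 = 0.97334
(3) 22.6 × 0.00508 × 7.2 = 0.82662
Highest is cycle (2) at 0.9733 (≤1, no arbitrage).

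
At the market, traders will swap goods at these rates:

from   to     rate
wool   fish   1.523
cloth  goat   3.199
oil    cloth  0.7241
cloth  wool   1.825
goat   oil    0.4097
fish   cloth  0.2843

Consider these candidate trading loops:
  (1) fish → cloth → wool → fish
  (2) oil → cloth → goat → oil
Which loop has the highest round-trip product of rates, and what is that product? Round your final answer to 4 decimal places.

0.9490

(1) 0.2843 × 1.825 × 1.523 = 0.79020
(2) 0.7241 × 3.199 × 0.4097 = 0.94903
Highest is cycle (2) at 0.9490 (≤1, no arbitrage).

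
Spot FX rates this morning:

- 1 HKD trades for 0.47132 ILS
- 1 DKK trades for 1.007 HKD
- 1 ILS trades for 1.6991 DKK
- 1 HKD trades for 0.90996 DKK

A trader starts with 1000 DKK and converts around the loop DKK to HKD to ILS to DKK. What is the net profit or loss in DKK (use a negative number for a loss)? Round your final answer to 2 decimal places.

1000 DKK × 1.007 = 1007 HKD
1007 HKD × 0.47132 = 474.61924 ILS
474.61924 ILS × 1.6991 = 806.425550684 DKK
Net change: 806.425550684 − 1000 = -193.574449316 DKK

-193.57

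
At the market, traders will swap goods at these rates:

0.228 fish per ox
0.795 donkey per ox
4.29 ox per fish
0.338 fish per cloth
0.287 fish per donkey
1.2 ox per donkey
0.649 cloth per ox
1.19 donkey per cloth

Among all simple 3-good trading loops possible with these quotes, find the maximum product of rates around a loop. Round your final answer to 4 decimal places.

fish→ox→donkey→fish: 4.29 × 0.795 × 0.287 = 0.97883
cloth→fish→ox→cloth: 0.338 × 4.29 × 0.649 = 0.94106
cloth→donkey→ox→cloth: 1.19 × 1.2 × 0.649 = 0.92677
Maximum is fish→ox→donkey→fish at 0.9788; no arbitrage — every cycle loses value.

0.9788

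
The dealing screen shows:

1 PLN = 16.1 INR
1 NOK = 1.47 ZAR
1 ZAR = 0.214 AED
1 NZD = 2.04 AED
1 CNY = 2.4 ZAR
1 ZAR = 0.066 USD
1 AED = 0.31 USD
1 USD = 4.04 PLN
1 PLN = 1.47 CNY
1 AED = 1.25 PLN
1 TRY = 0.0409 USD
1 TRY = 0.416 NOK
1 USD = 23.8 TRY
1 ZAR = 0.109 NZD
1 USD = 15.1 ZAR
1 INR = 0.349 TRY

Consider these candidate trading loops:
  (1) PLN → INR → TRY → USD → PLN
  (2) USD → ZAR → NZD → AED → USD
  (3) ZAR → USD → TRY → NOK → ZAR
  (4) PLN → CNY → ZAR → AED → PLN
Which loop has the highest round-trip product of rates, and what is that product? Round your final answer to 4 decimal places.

(1) 16.1 × 0.349 × 0.0409 × 4.04 = 0.92844
(2) 15.1 × 0.109 × 2.04 × 0.31 = 1.04087
(3) 0.066 × 23.8 × 0.416 × 1.47 = 0.96058
(4) 1.47 × 2.4 × 0.214 × 1.25 = 0.94374
Highest is cycle (2) at 1.0409 (>1, arbitrage).

1.0409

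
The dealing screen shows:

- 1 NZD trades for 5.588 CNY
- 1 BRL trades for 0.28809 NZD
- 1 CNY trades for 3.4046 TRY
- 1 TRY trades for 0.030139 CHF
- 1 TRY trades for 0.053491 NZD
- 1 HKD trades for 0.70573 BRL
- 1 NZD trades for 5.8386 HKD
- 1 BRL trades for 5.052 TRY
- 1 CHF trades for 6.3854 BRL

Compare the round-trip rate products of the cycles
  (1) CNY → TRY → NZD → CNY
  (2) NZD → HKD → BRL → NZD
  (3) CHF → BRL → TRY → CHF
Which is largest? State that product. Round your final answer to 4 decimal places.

1.1871

(1) 3.4046 × 0.053491 × 5.588 = 1.01766
(2) 5.8386 × 0.70573 × 0.28809 = 1.18707
(3) 6.3854 × 5.052 × 0.030139 = 0.97226
Highest is cycle (2) at 1.1871 (>1, arbitrage).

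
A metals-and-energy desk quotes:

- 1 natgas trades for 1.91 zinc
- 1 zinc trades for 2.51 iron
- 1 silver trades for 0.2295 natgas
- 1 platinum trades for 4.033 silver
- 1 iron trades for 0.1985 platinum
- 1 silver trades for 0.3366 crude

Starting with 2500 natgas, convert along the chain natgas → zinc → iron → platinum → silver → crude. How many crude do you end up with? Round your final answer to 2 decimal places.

3229.61

2500 natgas × 1.91 = 4775 zinc
4775 zinc × 2.51 = 11985.25 iron
11985.25 iron × 0.1985 = 2379.072125 platinum
2379.072125 platinum × 4.033 = 9594.797880125 silver
9594.797880125 silver × 0.3366 = 3229.608966450075 crude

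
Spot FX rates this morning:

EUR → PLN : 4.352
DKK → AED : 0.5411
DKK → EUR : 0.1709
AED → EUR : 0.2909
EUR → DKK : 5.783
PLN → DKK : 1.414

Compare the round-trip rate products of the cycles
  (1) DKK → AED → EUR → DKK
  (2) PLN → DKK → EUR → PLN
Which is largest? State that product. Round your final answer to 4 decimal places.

(1) 0.5411 × 0.2909 × 5.783 = 0.91028
(2) 1.414 × 0.1709 × 4.352 = 1.05167
Highest is cycle (2) at 1.0517 (>1, arbitrage).

1.0517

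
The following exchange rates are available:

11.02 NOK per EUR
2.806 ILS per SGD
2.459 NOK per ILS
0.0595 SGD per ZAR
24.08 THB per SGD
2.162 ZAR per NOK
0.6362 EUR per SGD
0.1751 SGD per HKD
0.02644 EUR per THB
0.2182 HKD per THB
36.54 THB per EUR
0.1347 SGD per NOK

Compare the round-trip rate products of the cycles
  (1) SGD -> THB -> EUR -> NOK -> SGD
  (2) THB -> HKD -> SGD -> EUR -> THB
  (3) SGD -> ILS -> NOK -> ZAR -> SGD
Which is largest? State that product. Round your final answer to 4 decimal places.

(1) 24.08 × 0.02644 × 11.02 × 0.1347 = 0.94508
(2) 0.2182 × 0.1751 × 0.6362 × 36.54 = 0.88818
(3) 2.806 × 2.459 × 2.162 × 0.0595 = 0.88760
Highest is cycle (1) at 0.9451 (≤1, no arbitrage).

0.9451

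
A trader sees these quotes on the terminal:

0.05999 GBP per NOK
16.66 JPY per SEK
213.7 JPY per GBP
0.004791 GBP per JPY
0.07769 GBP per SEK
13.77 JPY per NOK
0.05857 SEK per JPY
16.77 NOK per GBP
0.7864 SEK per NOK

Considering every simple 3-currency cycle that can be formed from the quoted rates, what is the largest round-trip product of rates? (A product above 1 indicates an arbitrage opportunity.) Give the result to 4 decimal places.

1.1064

JPY→GBP→NOK→JPY: 0.004791 × 16.77 × 13.77 = 1.10635
NOK→SEK→GBP→NOK: 0.7864 × 0.07769 × 16.77 = 1.02457
JPY→SEK→GBP→JPY: 0.05857 × 0.07769 × 213.7 = 0.97240
Maximum is JPY→GBP→NOK→JPY at 1.1064; arbitrage exists.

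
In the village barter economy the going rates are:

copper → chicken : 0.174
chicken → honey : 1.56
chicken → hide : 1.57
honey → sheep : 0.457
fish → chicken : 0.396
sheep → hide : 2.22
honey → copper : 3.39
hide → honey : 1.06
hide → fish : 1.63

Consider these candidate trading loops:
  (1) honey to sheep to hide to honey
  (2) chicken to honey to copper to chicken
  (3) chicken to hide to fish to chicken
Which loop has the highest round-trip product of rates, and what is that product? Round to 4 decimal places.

(1) 0.457 × 2.22 × 1.06 = 1.07541
(2) 1.56 × 3.39 × 0.174 = 0.92018
(3) 1.57 × 1.63 × 0.396 = 1.01340
Highest is cycle (1) at 1.0754 (>1, arbitrage).

1.0754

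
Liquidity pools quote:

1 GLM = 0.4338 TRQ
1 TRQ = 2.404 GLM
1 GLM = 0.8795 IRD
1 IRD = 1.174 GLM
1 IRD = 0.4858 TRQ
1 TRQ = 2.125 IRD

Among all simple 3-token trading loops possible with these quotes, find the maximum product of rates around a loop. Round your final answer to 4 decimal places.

IRD→GLM→TRQ→IRD: 1.174 × 0.4338 × 2.125 = 1.08222
IRD→TRQ→GLM→IRD: 0.4858 × 2.404 × 0.8795 = 1.02714
Maximum is IRD→GLM→TRQ→IRD at 1.0822; arbitrage exists.

1.0822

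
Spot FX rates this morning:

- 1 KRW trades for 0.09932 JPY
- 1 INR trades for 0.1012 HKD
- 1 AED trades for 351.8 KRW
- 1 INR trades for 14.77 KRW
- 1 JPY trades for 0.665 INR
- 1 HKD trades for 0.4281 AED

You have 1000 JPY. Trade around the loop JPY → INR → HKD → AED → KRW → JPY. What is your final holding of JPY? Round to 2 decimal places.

1000 JPY × 0.665 = 665 INR
665 INR × 0.1012 = 67.298 HKD
67.298 HKD × 0.4281 = 28.8102738 AED
28.8102738 AED × 351.8 = 10135.45432284 KRW
10135.45432284 KRW × 0.09932 = 1006.6533233444688 JPY

1006.65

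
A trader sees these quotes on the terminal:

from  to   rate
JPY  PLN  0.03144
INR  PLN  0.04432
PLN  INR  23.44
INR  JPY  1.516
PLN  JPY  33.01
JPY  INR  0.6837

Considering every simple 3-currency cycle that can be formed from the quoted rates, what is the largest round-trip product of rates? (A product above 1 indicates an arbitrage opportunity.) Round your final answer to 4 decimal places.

1.1172

PLN→INR→JPY→PLN: 23.44 × 1.516 × 0.03144 = 1.11722
PLN→JPY→INR→PLN: 33.01 × 0.6837 × 0.04432 = 1.00026
Maximum is PLN→INR→JPY→PLN at 1.1172; arbitrage exists.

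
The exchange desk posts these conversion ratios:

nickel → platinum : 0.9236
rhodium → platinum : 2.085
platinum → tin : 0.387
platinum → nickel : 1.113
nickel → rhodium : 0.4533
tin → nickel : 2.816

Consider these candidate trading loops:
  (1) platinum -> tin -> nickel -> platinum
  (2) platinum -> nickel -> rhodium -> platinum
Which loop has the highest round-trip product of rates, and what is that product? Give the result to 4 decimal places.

1.0519

(1) 0.387 × 2.816 × 0.9236 = 1.00653
(2) 1.113 × 0.4533 × 2.085 = 1.05193
Highest is cycle (2) at 1.0519 (>1, arbitrage).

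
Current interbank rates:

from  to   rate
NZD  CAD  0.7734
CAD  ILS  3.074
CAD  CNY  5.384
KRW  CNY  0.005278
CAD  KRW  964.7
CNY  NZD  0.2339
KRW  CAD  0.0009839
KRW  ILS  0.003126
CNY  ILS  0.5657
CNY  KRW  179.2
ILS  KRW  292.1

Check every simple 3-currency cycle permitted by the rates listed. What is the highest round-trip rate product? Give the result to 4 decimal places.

CNY→NZD→CAD→CNY: 0.2339 × 0.7734 × 5.384 = 0.97396
CNY→KRW→CAD→CNY: 179.2 × 0.0009839 × 5.384 = 0.94928
CAD→ILS→KRW→CAD: 3.074 × 292.1 × 0.0009839 = 0.88346
CNY→ILS→KRW→CNY: 0.5657 × 292.1 × 0.005278 = 0.87214
Maximum is CNY→NZD→CAD→CNY at 0.9740; no arbitrage — every cycle loses value.

0.9740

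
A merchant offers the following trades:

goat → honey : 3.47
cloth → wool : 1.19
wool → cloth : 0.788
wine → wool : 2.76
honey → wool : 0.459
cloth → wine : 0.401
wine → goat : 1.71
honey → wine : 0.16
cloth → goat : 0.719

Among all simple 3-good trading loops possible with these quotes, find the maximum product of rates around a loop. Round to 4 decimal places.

0.9494

goat→honey→wine→goat: 3.47 × 0.16 × 1.71 = 0.94939
cloth→wine→wool→cloth: 0.401 × 2.76 × 0.788 = 0.87213
Maximum is goat→honey→wine→goat at 0.9494; no arbitrage — every cycle loses value.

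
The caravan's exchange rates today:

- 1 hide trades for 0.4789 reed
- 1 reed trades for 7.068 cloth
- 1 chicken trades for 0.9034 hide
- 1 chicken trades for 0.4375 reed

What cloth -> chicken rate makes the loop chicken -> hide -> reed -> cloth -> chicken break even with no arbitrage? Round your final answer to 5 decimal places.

0.32702

Known legs of the cycle: 0.9034 × 0.4789 × 7.068 = 3.05788722168
For no arbitrage the full-cycle product must be 1, so the missing rate is 1 / 3.05788722168 ≈ 0.3270232.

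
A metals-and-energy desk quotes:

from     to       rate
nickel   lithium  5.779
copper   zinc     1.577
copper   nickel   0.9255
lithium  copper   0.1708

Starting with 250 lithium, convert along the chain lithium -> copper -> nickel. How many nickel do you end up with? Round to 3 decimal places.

39.519

250 lithium × 0.1708 = 42.7 copper
42.7 copper × 0.9255 = 39.51885 nickel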